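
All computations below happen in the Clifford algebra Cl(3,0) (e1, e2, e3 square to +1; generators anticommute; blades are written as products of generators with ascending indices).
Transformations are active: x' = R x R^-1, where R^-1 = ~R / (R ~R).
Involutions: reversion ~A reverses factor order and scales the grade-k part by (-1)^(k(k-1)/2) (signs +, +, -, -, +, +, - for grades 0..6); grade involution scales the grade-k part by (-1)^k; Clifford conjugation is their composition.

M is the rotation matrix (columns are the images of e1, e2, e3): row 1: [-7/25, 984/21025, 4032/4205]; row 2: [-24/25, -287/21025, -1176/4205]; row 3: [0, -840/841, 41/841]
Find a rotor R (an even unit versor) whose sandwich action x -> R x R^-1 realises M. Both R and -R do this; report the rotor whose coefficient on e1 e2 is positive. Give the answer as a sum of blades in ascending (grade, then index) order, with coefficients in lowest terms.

Method: write R = a + b12*e1 e2 + b13*e1 e3 + b23*e2 e3 with a^2 + b12^2 + b13^2 + b23^2 = 1 (so R^-1 = ~R). Expanding the columns R e_j ~R gives tr M = 4a^2 - 1 and, from the antisymmetric part, M21 - M12 = -4a*b12, M13 - M31 = 4a*b13, M32 - M23 = -4a*b23.
Here tr M = -5149/21025, so a^2 = (1 + tr M)/4 = 3969/21025 and a = ±63/145. Taking a = 63/145: M21 - M12 = -21168/21025, M13 - M31 = 4032/4205, M32 - M23 = -3024/4205, giving b12 = 84/145, b13 = 16/29, b23 = 12/29, i.e. R = 63/145 + 84/145*e1 e2 + 16/29*e1 e3 + 12/29*e2 e3.
Its e1 e2 coefficient is already positive.
Answer: 63/145 + 84/145*e1 e2 + 16/29*e1 e3 + 12/29*e2 e3. Recall the cover is two-to-one: with M of trace -5149/21025, both preimages act alike, and the stated e1 e2 sign chooses the sheet.


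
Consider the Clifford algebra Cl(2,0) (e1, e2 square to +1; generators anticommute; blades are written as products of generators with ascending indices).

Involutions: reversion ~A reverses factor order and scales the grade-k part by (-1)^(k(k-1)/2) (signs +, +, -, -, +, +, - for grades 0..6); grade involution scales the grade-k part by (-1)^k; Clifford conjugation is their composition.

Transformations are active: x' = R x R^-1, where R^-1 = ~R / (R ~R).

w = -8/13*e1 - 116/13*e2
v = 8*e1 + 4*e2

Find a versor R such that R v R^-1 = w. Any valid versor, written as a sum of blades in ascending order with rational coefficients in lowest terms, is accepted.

Equal squares first: v^2 = w^2 = 80. Then v + w = 96/13*e1 - 64/13*e2 is a versor taking v to w, provided it is invertible.
Answer: 96/13*e1 - 64/13*e2


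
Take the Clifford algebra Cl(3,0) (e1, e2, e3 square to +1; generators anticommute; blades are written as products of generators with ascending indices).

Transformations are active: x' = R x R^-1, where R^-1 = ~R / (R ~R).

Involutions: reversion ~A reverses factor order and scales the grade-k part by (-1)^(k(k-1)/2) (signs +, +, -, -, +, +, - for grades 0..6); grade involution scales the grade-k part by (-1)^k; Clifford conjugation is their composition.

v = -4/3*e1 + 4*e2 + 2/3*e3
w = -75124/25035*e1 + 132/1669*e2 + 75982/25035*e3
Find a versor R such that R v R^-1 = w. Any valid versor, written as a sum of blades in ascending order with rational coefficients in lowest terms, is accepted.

Here q(v) = q(w) = 164/9; the classical choice R = v + w = -36168/8345*e1 + 6808/1669*e2 + 92672/25035*e3 then realises v -> w under the sandwich.
Answer: -36168/8345*e1 + 6808/1669*e2 + 92672/25035*e3


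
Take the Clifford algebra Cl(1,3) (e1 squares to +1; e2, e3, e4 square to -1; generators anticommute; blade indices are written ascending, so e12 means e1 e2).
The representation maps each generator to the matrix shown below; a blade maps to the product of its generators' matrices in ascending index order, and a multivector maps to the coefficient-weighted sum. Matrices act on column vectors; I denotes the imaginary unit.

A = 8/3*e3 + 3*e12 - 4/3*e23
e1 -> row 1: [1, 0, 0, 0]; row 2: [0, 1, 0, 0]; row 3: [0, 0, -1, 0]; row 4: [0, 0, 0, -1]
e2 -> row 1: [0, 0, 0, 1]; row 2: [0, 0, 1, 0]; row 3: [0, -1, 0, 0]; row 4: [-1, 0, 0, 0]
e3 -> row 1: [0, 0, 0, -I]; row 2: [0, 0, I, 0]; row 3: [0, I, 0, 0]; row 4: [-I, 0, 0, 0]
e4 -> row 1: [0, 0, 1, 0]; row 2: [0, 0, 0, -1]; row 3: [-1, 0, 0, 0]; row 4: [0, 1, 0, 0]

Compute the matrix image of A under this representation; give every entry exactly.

Bivector images (products of the table entries): rho(e12) = rho(e1)rho(e2) = row 1: [0, 0, 0, 1]; row 2: [0, 0, 1, 0]; row 3: [0, 1, 0, 0]; row 4: [1, 0, 0, 0]; rho(e23) = rho(e2)rho(e3) = row 1: [-I, 0, 0, 0]; row 2: [0, I, 0, 0]; row 3: [0, 0, -I, 0]; row 4: [0, 0, 0, I].
M = (8/3)*rho(e3) + (3)*rho(e12) + (-4/3)*rho(e23), summed entrywise:
Answer: row 1: [4*I/3, 0, 0, 3 - 8*I/3]; row 2: [0, -4*I/3, 3 + 8*I/3, 0]; row 3: [0, 3 + 8*I/3, 4*I/3, 0]; row 4: [3 - 8*I/3, 0, 0, -4*I/3]


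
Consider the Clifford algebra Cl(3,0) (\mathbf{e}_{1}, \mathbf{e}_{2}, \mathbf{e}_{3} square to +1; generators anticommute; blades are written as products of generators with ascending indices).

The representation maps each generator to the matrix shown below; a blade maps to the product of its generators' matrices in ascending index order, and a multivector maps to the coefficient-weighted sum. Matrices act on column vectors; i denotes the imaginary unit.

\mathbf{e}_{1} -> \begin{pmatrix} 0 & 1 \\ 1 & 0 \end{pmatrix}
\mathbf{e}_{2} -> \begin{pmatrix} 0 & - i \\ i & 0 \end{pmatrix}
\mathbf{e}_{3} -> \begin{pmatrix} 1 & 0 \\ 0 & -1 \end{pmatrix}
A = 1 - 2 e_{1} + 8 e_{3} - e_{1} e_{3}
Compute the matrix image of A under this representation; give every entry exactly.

Bivector images (products of the table entries): rho(e_{1} e_{3}) = rho(\mathbf{e}_{1})rho(\mathbf{e}_{3}) = \begin{pmatrix} 0 & -1 \\ 1 & 0 \end{pmatrix}.
M = (1)*1 + (-2)*rho(e_{1}) + (8)*rho(e_{3}) + (-1)*rho(e_{1} e_{3}), summed entrywise (1 is the identity matrix):
Answer: \begin{pmatrix} 9 & -1 \\ -3 & -7 \end{pmatrix}


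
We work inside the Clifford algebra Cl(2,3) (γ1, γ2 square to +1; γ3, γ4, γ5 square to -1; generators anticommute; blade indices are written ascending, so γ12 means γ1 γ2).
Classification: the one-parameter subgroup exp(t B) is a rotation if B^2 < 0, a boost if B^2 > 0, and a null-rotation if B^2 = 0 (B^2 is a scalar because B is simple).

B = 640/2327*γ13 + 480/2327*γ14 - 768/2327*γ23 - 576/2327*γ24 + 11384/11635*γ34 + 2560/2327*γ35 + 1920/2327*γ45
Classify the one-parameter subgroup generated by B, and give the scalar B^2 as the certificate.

B^2 term by term: the squares give (640/2327)^2*(γ13)^2 + (480/2327)^2*(γ14)^2 + (-768/2327)^2*(γ23)^2 + (-576/2327)^2*(γ24)^2 + (11384/11635)^2*(γ34)^2 + (2560/2327)^2*(γ35)^2 + (1920/2327)^2*(γ45)^2 = 409600/5414929*(+1) + 230400/5414929*(+1) + 589824/5414929*(+1) + 331776/5414929*(+1) + 129595456/135373225*(-1) + 6553600/5414929*(-1) + 3686400/5414929*(-1) = -64/25 (each basis 2-blade squares to minus the product of its generators' squares); cross terms between blades sharing an index anticommute and cancel; the commuting (index-disjoint) pairs give grade-4 terms 2*c*c'*(blade product), which cancel blade by blade — γ1234: 737280/5414929 - 737280/5414929 = 0; γ1345: 2457600/5414929 - 2457600/5414929 = 0; γ2345: -2949120/5414929 + 2949120/5414929 = 0 — confirming B is simple. So B^2 = -64/25.
Answer: rotation, certificate B^2 = -64/25. The scalar -64/25 is the complete invariant here: its sign names the subgroup type.


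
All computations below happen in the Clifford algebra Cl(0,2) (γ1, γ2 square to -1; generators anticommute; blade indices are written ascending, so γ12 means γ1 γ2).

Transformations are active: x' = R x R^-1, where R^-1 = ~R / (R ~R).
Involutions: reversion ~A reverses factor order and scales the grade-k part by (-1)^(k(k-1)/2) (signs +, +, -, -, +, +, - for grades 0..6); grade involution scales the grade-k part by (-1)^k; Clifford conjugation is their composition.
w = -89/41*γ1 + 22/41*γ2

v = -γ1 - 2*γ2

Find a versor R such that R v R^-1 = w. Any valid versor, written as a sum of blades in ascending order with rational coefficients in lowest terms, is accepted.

R = v + w = -130/41*γ1 - 60/41*γ2 works: the equal norms (-5) guarantee its sandwich swaps v into w.
Answer: -130/41*γ1 - 60/41*γ2


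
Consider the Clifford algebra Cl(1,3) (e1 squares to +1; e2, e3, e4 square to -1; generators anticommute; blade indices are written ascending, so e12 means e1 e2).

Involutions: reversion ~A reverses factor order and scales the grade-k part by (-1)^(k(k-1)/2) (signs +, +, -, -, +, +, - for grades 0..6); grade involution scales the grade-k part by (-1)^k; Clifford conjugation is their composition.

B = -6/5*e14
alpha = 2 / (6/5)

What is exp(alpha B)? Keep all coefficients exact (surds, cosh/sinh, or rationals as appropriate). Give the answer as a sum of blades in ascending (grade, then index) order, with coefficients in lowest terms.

B^2 = (-6/5)^2*(e14)^2 = 36/25*(+1) = 36/25 (a basis 2-blade squares to minus the product of its generators' squares).
B^2 = 36/25 — the series telescopes hyperbolically here: l = 6/5, alpha*l = 2, so exp(alpha B) = cosh(2) + (sinh(2)/(6/5))*B = cosh(2) + (5*sinh(2)/6)*B.
Answer: cosh(2) - sinh(2)*e14


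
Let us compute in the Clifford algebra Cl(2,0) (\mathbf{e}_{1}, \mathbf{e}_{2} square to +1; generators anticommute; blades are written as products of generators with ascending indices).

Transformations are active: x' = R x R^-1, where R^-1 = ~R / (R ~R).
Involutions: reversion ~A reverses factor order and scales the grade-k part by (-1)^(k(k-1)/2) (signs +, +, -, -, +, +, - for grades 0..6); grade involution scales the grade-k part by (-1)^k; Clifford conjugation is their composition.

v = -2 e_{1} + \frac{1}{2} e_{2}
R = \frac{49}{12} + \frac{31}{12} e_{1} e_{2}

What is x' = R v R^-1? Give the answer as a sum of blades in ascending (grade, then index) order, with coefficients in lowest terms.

~R = \frac{49}{12} - \frac{31}{12} e_{1} e_{2}, and R ~R = \frac{1681}{72}, so R^-1 = ~R / (\frac{1681}{72}).
R v = -\frac{55}{8} e_{1} + \frac{173}{24} e_{2}
Answer: -\frac{1361}{3362} e_{1} + \frac{3398}{1681} e_{2}


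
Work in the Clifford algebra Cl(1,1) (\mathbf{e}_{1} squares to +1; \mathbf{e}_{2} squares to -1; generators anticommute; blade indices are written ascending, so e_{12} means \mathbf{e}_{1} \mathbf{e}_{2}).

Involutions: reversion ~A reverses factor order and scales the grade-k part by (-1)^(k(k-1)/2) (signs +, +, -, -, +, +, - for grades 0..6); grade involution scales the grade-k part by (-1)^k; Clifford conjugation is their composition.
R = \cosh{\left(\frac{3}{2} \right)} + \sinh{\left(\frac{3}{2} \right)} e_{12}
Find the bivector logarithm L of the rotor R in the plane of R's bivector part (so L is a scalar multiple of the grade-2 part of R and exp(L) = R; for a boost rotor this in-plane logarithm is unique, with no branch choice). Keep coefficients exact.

The scalar part of R is \cosh{\left(\frac{3}{2} \right)}, giving the rapidity magnitude (cosh is even); the bivector part supplies orientation, its quotient by sinh of the rapidity is the plane, and L = rapidity * plane — unique in that plane, since flipping both signs leaves L unchanged.
Concretely: cosh(rapidity) = \cosh{\left(\frac{3}{2} \right)} gives rapidity = ±\frac{3}{2}, and since rapidity/sinh(rapidity) is even the sign is immaterial: L = (rapidity/sinh(rapidity)) * <R>_2 = (\frac{3}{2 \sinh{\left(\frac{3}{2} \right)}}) * <R>_2.
Answer: \frac{3}{2} e_{12}


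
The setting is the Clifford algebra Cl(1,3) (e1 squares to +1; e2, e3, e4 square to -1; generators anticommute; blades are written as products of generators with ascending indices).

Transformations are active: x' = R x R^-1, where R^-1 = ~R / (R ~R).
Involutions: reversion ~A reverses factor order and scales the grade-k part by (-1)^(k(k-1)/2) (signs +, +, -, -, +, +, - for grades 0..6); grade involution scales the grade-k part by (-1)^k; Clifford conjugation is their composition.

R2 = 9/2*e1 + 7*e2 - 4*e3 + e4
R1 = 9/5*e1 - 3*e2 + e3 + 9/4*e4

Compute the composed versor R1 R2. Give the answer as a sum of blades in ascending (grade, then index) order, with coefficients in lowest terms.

Distribute over the terms of R1 (each basis-blade product reordered to ascending indices, repeated generators contracted through their squares):
(9/5*e1) R2 = 81/10 + 63/5*e1 e2 - 36/5*e1 e3 + 9/5*e1 e4
(-3*e2) R2 = 21 + 27/2*e1 e2 + 12*e2 e3 - 3*e2 e4
(e3) R2 = 4 - 9/2*e1 e3 - 7*e2 e3 + e3 e4
(9/4*e4) R2 = -9/4 - 81/8*e1 e4 - 63/4*e2 e4 + 9*e3 e4
Summing the partial products and collecting blades:
Answer: 617/20 + 261/10*e1 e2 - 117/10*e1 e3 - 333/40*e1 e4 + 5*e2 e3 - 75/4*e2 e4 + 10*e3 e4


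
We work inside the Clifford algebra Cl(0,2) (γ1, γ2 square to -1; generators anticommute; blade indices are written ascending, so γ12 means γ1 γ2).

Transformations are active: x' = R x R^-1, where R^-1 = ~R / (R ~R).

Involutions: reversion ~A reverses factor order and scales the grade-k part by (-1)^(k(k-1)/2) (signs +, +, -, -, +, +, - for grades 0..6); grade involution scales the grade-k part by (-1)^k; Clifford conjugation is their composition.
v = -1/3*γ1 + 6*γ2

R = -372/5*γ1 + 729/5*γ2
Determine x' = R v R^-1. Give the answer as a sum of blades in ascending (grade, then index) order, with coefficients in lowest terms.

~R = -372/5*γ1 + 729/5*γ2, and R ~R = -26793, so R^-1 = ~R / (-26793).
R v = -4498/5 - 1989/5*γ12
Answer: -80083/17175*γ1 + 21702/5725*γ2


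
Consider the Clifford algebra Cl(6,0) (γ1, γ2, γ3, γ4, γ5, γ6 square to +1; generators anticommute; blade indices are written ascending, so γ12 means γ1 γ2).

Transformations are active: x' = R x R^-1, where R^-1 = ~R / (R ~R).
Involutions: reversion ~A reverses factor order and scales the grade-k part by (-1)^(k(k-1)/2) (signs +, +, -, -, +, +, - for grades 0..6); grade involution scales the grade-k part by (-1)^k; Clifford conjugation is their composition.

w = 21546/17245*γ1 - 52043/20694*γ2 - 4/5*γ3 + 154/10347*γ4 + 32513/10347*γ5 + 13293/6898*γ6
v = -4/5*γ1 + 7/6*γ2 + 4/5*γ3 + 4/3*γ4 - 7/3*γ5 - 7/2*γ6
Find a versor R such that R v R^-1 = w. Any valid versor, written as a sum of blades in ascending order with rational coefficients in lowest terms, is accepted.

Since q(v) = q(w) = 3317/150, the sum R = v + w = 1550/3449*γ1 - 4650/3449*γ2 + 4650/3449*γ4 + 2790/3449*γ5 - 5425/3449*γ6 does the job whenever invertible.
Answer: 1550/3449*γ1 - 4650/3449*γ2 + 4650/3449*γ4 + 2790/3449*γ5 - 5425/3449*γ6


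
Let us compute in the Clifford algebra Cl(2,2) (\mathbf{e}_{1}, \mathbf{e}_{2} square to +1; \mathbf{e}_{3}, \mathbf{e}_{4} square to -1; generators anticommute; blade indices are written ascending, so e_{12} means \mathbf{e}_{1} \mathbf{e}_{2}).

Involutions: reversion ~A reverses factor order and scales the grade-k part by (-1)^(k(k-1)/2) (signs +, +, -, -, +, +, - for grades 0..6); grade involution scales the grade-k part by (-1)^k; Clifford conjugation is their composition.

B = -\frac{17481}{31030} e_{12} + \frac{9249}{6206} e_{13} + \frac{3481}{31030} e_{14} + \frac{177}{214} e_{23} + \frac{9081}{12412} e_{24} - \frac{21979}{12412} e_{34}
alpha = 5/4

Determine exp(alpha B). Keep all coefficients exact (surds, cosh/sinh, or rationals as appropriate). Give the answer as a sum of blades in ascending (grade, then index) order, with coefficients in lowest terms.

B^2 term by term: the squares give (-\frac{17481}{31030})^2*(e_{12})^2 + (\frac{9249}{6206})^2*(e_{13})^2 + (\frac{3481}{31030})^2*(e_{14})^2 + (\frac{177}{214})^2*(e_{23})^2 + (\frac{9081}{12412})^2*(e_{24})^2 + (-\frac{21979}{12412})^2*(e_{34})^2 = \frac{305585361}{962860900}*(-1) + \frac{85544001}{38514436}*(+1) + \frac{12117361}{962860900}*(+1) + \frac{31329}{45796}*(+1) + \frac{82464561}{154057744}*(+1) + \frac{483076441}{154057744}*(-1) = 0 (each basis 2-blade squares to minus the product of its generators' squares); cross terms between blades sharing an index anticommute and cancel; the commuting (index-disjoint) pairs give grade-4 terms 2*c*c'*(blade product), which cancel blade by blade — e_{1234}: \frac{384214899}{192572180} - \frac{83990169}{38514436} + \frac{616137}{3320210} = 0 — confirming B is simple. So B^2 = 0.
B^2 = 0, and the exponential is exactly linear here: exp(alpha B) = 1 + alpha B (parabolic case).
Answer: 1 - \frac{17481}{24824} e_{12} + \frac{46245}{24824} e_{13} + \frac{3481}{24824} e_{14} + \frac{885}{856} e_{23} + \frac{45405}{49648} e_{24} - \frac{109895}{49648} e_{34}


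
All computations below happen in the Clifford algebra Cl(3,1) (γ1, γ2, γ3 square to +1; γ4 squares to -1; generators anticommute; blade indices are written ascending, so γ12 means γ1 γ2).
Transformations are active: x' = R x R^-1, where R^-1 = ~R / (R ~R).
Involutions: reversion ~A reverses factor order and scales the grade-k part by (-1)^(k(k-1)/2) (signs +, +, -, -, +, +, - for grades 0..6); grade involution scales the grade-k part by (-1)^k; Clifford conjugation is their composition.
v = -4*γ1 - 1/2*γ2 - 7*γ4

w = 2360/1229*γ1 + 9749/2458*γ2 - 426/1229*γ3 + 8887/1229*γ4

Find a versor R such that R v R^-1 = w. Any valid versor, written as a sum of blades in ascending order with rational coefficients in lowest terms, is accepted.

Why this works: both vectors square to -131/4, so q(v) = q(w) and R = v + w = -2556/1229*γ1 + 4260/1229*γ2 - 426/1229*γ3 + 284/1229*γ4 carries v to w — its own direction survives, the complement (v - w)/2 flips.
Answer: -2556/1229*γ1 + 4260/1229*γ2 - 426/1229*γ3 + 284/1229*γ4


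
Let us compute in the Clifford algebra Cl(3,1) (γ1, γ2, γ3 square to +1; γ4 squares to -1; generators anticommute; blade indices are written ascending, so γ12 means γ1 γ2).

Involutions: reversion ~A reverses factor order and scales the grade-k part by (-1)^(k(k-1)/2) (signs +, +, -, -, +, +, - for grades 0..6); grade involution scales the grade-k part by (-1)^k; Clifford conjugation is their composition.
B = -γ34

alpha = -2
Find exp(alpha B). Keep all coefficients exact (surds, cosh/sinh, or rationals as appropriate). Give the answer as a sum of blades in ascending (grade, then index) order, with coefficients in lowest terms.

B^2 = (-1)^2*(γ34)^2 = 1*(+1) = 1 (a basis 2-blade squares to minus the product of its generators' squares).
B^2 = 1 — a positive square means the series sums to a boost: l = 1, alpha*l = -2, so exp(alpha B) = cosh(-2) + (sinh(-2)/1)*B = cosh(2) + (-sinh(2))*B.
Answer: cosh(2) + sinh(2)*γ34


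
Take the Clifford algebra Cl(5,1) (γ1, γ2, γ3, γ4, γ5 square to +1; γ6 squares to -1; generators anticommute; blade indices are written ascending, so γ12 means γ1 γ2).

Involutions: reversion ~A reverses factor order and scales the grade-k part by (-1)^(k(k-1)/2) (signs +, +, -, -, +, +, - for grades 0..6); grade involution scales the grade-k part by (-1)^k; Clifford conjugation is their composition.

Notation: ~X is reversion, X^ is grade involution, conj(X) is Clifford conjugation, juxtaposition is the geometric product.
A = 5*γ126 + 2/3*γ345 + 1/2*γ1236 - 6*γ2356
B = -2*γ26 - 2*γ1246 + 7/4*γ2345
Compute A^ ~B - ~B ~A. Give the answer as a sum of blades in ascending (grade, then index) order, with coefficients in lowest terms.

first term: -10*γ1 - 7/6*γ2 - 10*γ4 - γ13 + γ34 - 12*γ35 - 21/2*γ46 + 12*γ1345 - 7/8*γ1456 - 4/3*γ12356 - 35/4*γ13456 + 4/3*γ23456
second term: -10*γ1 + 7/6*γ2 + 10*γ4 - γ13 - γ34 - 12*γ35 + 21/2*γ46 + 12*γ1345 - 7/8*γ1456 + 4/3*γ12356 + 35/4*γ13456 + 4/3*γ23456
Answer: -7/3*γ2 - 20*γ4 + 2*γ34 - 21*γ46 - 8/3*γ12356 - 35/2*γ13456


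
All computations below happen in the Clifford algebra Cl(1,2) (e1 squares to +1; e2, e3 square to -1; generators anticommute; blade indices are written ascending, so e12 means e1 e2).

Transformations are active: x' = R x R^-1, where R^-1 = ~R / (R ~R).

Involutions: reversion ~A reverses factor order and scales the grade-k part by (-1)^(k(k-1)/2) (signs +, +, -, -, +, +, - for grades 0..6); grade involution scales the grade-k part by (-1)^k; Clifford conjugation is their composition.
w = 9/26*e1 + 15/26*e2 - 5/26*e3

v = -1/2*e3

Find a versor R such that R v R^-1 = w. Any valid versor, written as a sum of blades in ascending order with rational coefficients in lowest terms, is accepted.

Construction: equal norms (both -1/4) license R = v + w = 9/26*e1 + 15/26*e2 - 9/13*e3 — nothing changes along that direction, while (v - w)/2 changes sign, so v maps onto w.
Answer: 9/26*e1 + 15/26*e2 - 9/13*e3


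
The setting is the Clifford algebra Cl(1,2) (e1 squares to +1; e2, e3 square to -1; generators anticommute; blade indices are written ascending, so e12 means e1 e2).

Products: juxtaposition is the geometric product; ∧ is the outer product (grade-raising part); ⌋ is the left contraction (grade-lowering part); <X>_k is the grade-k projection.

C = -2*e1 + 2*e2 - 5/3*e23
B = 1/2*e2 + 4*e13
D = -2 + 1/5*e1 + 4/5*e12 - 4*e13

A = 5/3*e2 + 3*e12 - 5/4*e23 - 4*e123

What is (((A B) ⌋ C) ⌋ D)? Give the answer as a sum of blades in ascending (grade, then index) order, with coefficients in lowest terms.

step 1: -5/6 - 3/2*e1 + 16*e2 - 5/8*e3 + 5*e12 - 2*e13 - 12*e23 - 20/3*e123
step 2: -49 + 5/3*e1 - 5/8*e2 + 80/3*e3 + 25/18*e23
step 3: 295/3 - 3509/30*e1 + 4/3*e2 - 20/3*e3 - 196/5*e12 + 196*e13
Answer: 295/3 - 3509/30*e1 + 4/3*e2 - 20/3*e3 - 196/5*e12 + 196*e13


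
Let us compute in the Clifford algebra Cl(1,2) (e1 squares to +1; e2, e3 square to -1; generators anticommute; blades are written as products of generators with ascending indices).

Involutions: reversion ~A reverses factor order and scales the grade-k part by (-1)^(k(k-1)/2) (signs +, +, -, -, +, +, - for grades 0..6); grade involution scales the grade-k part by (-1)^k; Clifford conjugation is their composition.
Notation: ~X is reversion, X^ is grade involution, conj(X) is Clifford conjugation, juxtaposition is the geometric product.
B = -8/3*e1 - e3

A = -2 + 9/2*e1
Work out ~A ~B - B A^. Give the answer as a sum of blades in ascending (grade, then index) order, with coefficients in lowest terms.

first term: -12 + 16/3*e1 + 2*e3 - 9/2*e1 e3
second term: 12 + 16/3*e1 + 2*e3 - 9/2*e1 e3
Answer: -24


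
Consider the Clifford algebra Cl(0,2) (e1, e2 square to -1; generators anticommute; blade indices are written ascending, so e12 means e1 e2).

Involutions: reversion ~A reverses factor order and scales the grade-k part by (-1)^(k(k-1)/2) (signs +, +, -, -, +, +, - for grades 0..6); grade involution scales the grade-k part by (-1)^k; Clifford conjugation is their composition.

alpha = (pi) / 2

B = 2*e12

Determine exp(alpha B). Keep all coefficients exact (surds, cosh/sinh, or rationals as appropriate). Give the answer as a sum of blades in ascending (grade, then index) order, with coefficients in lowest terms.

B^2 = (2)^2*(e12)^2 = 4*(-1) = -4 (a basis 2-blade squares to minus the product of its generators' squares).
B^2 = -4 — since the square is negative, the closed form is circular: l = 2, alpha*l = pi, so exp(alpha B) = cos(pi) + (sin(pi)/2)*B = -1 + (0)*B.
Answer: -1


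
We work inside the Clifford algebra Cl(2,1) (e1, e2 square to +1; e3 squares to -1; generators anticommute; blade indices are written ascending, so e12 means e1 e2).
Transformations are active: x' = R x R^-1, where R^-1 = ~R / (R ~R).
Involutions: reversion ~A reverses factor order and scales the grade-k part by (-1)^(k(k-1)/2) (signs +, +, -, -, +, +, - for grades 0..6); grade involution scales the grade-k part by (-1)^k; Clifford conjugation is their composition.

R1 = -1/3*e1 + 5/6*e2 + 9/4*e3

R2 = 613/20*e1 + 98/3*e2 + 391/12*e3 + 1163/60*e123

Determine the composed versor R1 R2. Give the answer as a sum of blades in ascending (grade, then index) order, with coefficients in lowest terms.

Distribute over the terms of R1 (each basis-blade product reordered to ascending indices, repeated generators contracted through their squares):
(-1/3*e1) R2 = -613/60 - 98/9*e12 - 391/36*e13 - 1163/180*e23
(5/6*e2) R2 = 245/9 - 613/24*e12 - 1163/72*e13 + 1955/72*e23
(9/4*e3) R2 = -1173/16 - 3489/80*e12 - 5517/80*e13 - 147/2*e23
Summing the partial products and collecting blades:
Answer: -40541/720 - 57631/720*e12 - 69103/720*e13 - 6337/120*e23


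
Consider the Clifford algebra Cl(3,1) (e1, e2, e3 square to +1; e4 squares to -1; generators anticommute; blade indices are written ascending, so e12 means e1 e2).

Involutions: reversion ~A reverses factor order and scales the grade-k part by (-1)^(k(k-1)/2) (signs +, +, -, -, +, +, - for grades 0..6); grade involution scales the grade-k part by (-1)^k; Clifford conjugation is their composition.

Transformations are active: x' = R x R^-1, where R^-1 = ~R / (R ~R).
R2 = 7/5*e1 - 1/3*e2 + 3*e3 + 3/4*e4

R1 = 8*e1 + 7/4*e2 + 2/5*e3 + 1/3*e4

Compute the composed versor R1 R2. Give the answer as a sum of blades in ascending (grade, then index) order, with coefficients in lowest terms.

Distribute over the terms of R1 (each basis-blade product reordered to ascending indices, repeated generators contracted through their squares):
(8*e1) R2 = 56/5 - 8/3*e12 + 24*e13 + 6*e14
(7/4*e2) R2 = -7/12 - 49/20*e12 + 21/4*e23 + 21/16*e24
(2/5*e3) R2 = 6/5 - 14/25*e13 + 2/15*e23 + 3/10*e34
(1/3*e4) R2 = -1/4 - 7/15*e14 + 1/9*e24 - e34
Summing the partial products and collecting blades:
Answer: 347/30 - 307/60*e12 + 586/25*e13 + 83/15*e14 + 323/60*e23 + 205/144*e24 - 7/10*e34


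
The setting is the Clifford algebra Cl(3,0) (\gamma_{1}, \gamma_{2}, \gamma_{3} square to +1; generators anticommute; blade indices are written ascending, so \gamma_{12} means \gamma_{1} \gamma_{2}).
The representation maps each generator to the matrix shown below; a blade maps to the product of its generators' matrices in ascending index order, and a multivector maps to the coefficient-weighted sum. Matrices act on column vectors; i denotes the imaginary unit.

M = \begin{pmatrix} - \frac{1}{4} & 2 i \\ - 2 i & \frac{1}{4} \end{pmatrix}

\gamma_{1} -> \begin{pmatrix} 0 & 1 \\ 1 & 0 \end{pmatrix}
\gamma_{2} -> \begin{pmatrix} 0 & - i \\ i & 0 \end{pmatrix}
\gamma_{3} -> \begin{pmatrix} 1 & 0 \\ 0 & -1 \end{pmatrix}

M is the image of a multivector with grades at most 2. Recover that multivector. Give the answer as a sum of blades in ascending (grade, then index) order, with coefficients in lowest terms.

Method: 1, rho(\gamma_{1}), rho(\gamma_{2}), rho(\gamma_{3}) form a trace-orthogonal basis of the 2x2 complex matrices (tr(X Y) = 2 if X = Y, else 0), so M = m0*1 + m1*rho(\gamma_{1}) + m2*rho(\gamma_{2}) + m3*rho(\gamma_{3}) with m0 = tr(M)/2 = 0, m1 = tr(M rho(\gamma_{1}))/2 = 0, m2 = tr(M rho(\gamma_{2}))/2 = -2, m3 = tr(M rho(\gamma_{3}))/2 = - \frac{1}{4}.
Multiplying table entries, the bivector images are rho(\gamma_{12}) = i*rho(\gamma_{3}), rho(\gamma_{13}) = -i*rho(\gamma_{2}), rho(\gamma_{23}) = i*rho(\gamma_{1}); with real blade coefficients the real parts of m0..m3 are the coefficients of 1, \gamma_{1}, \gamma_{2}, \gamma_{3} and the imaginary parts give the bivectors (\gamma_{23}: Im m1, \gamma_{13}: -Im m2, \gamma_{12}: Im m3).
Answer: -2 \gamma_{2} - \frac{1}{4} \gamma_{3}


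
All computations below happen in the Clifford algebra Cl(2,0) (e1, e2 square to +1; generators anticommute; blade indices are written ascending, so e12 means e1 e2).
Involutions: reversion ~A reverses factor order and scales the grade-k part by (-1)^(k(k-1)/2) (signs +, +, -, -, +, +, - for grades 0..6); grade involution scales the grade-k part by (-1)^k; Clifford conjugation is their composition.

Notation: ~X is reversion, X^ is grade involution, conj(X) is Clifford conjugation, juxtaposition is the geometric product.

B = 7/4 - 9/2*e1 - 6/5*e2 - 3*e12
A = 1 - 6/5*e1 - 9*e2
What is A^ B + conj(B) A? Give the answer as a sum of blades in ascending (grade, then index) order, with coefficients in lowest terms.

first term: -289/20 + 123/5*e1 + 219/20*e2 + 1803/50*e12
second term: -289/20 - 123/5*e1 - 219/20*e2 - 1803/50*e12
Answer: -289/10


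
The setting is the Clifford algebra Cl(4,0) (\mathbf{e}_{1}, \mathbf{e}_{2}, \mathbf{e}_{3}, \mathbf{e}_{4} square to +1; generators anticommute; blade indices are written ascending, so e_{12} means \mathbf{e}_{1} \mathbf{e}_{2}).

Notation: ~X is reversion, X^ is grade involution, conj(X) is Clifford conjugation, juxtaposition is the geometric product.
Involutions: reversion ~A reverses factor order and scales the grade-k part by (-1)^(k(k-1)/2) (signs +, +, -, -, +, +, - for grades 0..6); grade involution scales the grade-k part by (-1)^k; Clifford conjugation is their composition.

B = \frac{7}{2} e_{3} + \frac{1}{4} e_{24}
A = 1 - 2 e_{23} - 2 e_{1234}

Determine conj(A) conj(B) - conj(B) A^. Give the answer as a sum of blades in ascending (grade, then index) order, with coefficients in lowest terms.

first term: -7 e_{2} - \frac{7}{2} e_{3} + \frac{1}{2} e_{13} - \frac{1}{4} e_{24} + \frac{1}{2} e_{34} - 7 e_{124}
second term: -7 e_{2} - \frac{7}{2} e_{3} + \frac{1}{2} e_{13} - \frac{1}{4} e_{24} + \frac{1}{2} e_{34} + 7 e_{124}
Answer: -14 e_{124}


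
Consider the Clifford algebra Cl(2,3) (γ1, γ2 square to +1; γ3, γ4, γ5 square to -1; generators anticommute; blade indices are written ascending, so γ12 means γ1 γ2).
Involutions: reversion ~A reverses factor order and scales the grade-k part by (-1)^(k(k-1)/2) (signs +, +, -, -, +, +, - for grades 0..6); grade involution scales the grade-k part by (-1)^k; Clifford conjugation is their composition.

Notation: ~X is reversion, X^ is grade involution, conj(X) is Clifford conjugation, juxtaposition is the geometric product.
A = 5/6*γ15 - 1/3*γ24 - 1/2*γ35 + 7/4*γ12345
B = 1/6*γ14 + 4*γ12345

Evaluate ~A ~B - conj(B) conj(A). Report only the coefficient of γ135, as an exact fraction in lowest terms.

first term: -7 + 1/18*γ12 + 5/36*γ45 + 2*γ124 - 4/3*γ135 + 10/3*γ234 - 7/24*γ235 + 1/12*γ1345
second term: -7 - 1/18*γ12 - 5/36*γ45 - 2*γ124 + 4/3*γ135 - 10/3*γ234 + 7/24*γ235 + 1/12*γ1345
Answer: -8/3


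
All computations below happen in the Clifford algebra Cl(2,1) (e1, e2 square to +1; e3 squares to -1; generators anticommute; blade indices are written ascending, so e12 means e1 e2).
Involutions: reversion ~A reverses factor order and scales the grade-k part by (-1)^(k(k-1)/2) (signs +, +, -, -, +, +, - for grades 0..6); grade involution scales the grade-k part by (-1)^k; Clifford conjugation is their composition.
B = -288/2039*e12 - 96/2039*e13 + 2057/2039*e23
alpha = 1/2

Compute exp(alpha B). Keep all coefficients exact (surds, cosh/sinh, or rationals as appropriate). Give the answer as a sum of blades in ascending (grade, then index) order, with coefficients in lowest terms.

B^2 term by term: the squares give (-288/2039)^2*(e12)^2 + (-96/2039)^2*(e13)^2 + (2057/2039)^2*(e23)^2 = 82944/4157521*(-1) + 9216/4157521*(+1) + 4231249/4157521*(+1) = 1 (each basis 2-blade squares to minus the product of its generators' squares); cross terms between blades sharing an index anticommute and cancel. So B^2 = 1.
B^2 = 1 — B^2 > 0, so the exponential closes hyperbolically: l = 1, alpha*l = 1/2, so exp(alpha B) = cosh(1/2) + (sinh(1/2)/1)*B = cosh(1/2) + (sinh(1/2))*B.
Answer: cosh(1/2) - 288*sinh(1/2)/2039*e12 - 96*sinh(1/2)/2039*e13 + 2057*sinh(1/2)/2039*e23


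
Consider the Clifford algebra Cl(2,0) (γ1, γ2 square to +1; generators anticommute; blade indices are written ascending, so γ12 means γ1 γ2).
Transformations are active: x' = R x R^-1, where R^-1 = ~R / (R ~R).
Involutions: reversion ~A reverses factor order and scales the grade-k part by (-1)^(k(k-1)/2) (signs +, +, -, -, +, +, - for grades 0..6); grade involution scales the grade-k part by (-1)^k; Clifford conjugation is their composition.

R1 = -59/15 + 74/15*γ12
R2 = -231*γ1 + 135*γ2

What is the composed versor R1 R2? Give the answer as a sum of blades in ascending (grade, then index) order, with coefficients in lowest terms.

Distribute over the terms of R1 (each basis-blade product reordered to ascending indices, repeated generators contracted through their squares):
(-59/15) R2 = 4543/5*γ1 - 531*γ2
(74/15*γ12) R2 = 666*γ1 + 5698/5*γ2
Summing the partial products and collecting blades:
Answer: 7873/5*γ1 + 3043/5*γ2


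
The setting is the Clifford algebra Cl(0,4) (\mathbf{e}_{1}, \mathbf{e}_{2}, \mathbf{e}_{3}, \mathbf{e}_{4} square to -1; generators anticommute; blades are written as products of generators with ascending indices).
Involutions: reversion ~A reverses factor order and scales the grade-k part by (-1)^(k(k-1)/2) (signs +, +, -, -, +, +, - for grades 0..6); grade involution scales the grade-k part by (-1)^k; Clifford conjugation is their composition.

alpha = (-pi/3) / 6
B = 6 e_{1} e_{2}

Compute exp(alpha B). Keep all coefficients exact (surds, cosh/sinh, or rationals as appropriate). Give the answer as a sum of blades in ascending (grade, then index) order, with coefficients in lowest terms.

B^2 = (6)^2*(e_{1} e_{2})^2 = 36*(-1) = -36 (a basis 2-blade squares to minus the product of its generators' squares).
B^2 = -36 — the series telescopes trigonometrically here: l = 6, alpha*l = - \frac{\pi}{3}, so exp(alpha B) = cos(- \frac{\pi}{3}) + (sin(- \frac{\pi}{3})/6)*B = \frac{1}{2} + (- \frac{\sqrt{3}}{12})*B.
Answer: \frac{1}{2} - \frac{\sqrt{3}}{2} e_{1} e_{2}


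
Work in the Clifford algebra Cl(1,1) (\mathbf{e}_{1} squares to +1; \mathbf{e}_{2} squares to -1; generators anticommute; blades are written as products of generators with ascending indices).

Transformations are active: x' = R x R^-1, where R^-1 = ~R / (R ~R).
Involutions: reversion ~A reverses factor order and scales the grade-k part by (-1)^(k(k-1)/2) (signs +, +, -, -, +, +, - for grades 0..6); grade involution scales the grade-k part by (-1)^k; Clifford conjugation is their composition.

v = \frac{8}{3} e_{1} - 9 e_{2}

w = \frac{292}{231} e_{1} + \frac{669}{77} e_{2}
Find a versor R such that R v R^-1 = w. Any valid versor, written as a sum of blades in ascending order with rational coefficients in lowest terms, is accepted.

Take R = v + w = \frac{908}{231} e_{1} - \frac{24}{77} e_{2}. Because q(v) = q(w) = -\frac{665}{9}, conjugation by R sends v exactly to w.
Answer: \frac{908}{231} e_{1} - \frac{24}{77} e_{2}


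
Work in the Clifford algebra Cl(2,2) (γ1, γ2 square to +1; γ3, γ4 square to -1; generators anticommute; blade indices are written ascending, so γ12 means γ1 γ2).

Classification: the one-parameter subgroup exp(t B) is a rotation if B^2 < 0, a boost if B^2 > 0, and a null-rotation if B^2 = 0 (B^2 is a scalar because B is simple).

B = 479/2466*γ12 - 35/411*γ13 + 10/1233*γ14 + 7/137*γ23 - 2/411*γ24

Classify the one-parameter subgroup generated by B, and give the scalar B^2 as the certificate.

B^2 term by term: the squares give (479/2466)^2*(γ12)^2 + (-35/411)^2*(γ13)^2 + (10/1233)^2*(γ14)^2 + (7/137)^2*(γ23)^2 + (-2/411)^2*(γ24)^2 = 229441/6081156*(-1) + 1225/168921*(+1) + 100/1520289*(+1) + 49/18769*(+1) + 4/168921*(+1) = -1/36 (each basis 2-blade squares to minus the product of its generators' squares); cross terms between blades sharing an index anticommute and cancel; the commuting (index-disjoint) pairs give grade-4 terms 2*c*c'*(blade product), which cancel blade by blade — γ1234: -140/168921 + 140/168921 = 0 — confirming B is simple. So B^2 = -1/36.
Answer: rotation, certificate B^2 = -1/36. B^2 = -1/36 is basis-independent, so its sign is the whole story.


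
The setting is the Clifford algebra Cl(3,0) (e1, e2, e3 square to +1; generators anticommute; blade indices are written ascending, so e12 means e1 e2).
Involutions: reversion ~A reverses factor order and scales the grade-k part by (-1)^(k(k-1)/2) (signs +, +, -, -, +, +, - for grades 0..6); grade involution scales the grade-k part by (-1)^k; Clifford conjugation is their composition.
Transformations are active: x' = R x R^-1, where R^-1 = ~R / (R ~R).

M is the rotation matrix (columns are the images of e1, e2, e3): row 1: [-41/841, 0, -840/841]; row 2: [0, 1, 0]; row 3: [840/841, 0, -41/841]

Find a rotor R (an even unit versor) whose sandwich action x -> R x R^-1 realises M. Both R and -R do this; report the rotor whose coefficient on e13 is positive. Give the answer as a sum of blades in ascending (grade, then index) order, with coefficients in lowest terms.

Method: write R = a + b12*e12 + b13*e13 + b23*e23 with a^2 + b12^2 + b13^2 + b23^2 = 1 (so R^-1 = ~R). Expanding the columns R e_j ~R gives tr M = 4a^2 - 1 and, from the antisymmetric part, M21 - M12 = -4a*b12, M13 - M31 = 4a*b13, M32 - M23 = -4a*b23.
Here tr M = 759/841, so a^2 = (1 + tr M)/4 = 400/841 and a = ±20/29. Taking a = 20/29: M21 - M12 = 0, M13 - M31 = -1680/841, M32 - M23 = 0, giving b12 = 0, b13 = -21/29, b23 = 0, i.e. R = 20/29 - 21/29*e13.
Its e13 coefficient is negative, so report the other preimage -R.
Answer: -20/29 + 21/29*e13. Sheet selection: the two-to-one cover makes ±R indistinguishable at the matrix level (trace 759/841), so uniqueness comes from the required sign on e13.


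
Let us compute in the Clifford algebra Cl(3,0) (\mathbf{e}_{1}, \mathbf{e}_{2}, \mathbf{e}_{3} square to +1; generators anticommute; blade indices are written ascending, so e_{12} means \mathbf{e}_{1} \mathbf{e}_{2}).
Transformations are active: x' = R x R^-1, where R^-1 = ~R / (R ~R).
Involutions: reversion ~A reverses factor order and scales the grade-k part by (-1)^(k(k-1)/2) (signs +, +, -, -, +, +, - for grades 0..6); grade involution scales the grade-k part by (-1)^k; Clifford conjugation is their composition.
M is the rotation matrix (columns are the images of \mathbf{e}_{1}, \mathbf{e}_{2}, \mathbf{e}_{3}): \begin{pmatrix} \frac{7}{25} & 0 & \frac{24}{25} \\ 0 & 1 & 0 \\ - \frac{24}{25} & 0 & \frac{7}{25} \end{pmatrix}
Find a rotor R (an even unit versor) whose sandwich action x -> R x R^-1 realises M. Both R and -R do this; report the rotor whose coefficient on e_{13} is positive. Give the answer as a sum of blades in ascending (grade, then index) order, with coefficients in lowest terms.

Method: write R = a + b12*e_{12} + b13*e_{13} + b23*e_{23} with a^2 + b12^2 + b13^2 + b23^2 = 1 (so R^-1 = ~R). Expanding the columns R e_j ~R gives tr M = 4a^2 - 1 and, from the antisymmetric part, M21 - M12 = -4a*b12, M13 - M31 = 4a*b13, M32 - M23 = -4a*b23.
Here tr M = \frac{39}{25}, so a^2 = (1 + tr M)/4 = \frac{16}{25} and a = ±\frac{4}{5}. Taking a = \frac{4}{5}: M21 - M12 = 0, M13 - M31 = \frac{48}{25}, M32 - M23 = 0, giving b12 = 0, b13 = \frac{3}{5}, b23 = 0, i.e. R = \frac{4}{5} + \frac{3}{5} e_{13}.
Its e_{13} coefficient is already positive.
Answer: \frac{4}{5} + \frac{3}{5} e_{13}. Recall the cover is two-to-one: with M of trace \frac{39}{25}, both preimages act alike, and the stated e_{13} sign chooses the sheet.


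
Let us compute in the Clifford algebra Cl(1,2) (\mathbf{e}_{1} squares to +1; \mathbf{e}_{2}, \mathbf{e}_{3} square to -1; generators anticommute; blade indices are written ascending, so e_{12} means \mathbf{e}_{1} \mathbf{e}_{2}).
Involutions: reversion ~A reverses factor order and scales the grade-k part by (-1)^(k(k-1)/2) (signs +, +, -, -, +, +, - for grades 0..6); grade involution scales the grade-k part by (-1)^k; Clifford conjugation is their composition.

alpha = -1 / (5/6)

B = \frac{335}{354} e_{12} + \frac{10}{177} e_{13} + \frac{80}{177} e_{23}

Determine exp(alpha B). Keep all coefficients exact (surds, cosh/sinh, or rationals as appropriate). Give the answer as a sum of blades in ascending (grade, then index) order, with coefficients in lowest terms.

B^2 term by term: the squares give (\frac{335}{354})^2*(e_{12})^2 + (\frac{10}{177})^2*(e_{13})^2 + (\frac{80}{177})^2*(e_{23})^2 = \frac{112225}{125316}*(+1) + \frac{100}{31329}*(+1) + \frac{6400}{31329}*(-1) = \frac{25}{36} (each basis 2-blade squares to minus the product of its generators' squares); cross terms between blades sharing an index anticommute and cancel. So B^2 = \frac{25}{36}.
B^2 = \frac{25}{36} — a positive square means the series sums to a boost: l = \frac{5}{6}, alpha*l = -1, so exp(alpha B) = cosh(-1) + (sinh(-1)/(\frac{5}{6}))*B = \cosh{\left(1 \right)} + (- \frac{6 \sinh{\left(1 \right)}}{5})*B.
Answer: \cosh{\left(1 \right)} - \frac{67 \sinh{\left(1 \right)}}{59} e_{12} - \frac{4 \sinh{\left(1 \right)}}{59} e_{13} - \frac{32 \sinh{\left(1 \right)}}{59} e_{23}
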